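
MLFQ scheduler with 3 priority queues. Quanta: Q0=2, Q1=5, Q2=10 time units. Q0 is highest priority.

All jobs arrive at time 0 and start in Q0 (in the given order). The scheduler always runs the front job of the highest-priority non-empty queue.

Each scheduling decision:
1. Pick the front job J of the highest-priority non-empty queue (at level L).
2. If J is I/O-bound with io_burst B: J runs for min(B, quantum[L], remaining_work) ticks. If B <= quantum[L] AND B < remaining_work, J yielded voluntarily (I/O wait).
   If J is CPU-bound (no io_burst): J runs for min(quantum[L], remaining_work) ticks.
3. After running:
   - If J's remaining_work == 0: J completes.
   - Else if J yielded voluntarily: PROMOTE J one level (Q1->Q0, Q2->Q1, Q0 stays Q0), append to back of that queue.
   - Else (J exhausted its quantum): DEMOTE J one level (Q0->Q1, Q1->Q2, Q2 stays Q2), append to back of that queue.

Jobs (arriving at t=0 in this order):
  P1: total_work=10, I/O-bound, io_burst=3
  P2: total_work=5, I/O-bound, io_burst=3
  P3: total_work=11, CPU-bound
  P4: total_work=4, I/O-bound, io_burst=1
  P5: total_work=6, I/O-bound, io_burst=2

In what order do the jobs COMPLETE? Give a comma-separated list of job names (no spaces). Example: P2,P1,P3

Answer: P5,P4,P2,P1,P3

Derivation:
t=0-2: P1@Q0 runs 2, rem=8, quantum used, demote→Q1. Q0=[P2,P3,P4,P5] Q1=[P1] Q2=[]
t=2-4: P2@Q0 runs 2, rem=3, quantum used, demote→Q1. Q0=[P3,P4,P5] Q1=[P1,P2] Q2=[]
t=4-6: P3@Q0 runs 2, rem=9, quantum used, demote→Q1. Q0=[P4,P5] Q1=[P1,P2,P3] Q2=[]
t=6-7: P4@Q0 runs 1, rem=3, I/O yield, promote→Q0. Q0=[P5,P4] Q1=[P1,P2,P3] Q2=[]
t=7-9: P5@Q0 runs 2, rem=4, I/O yield, promote→Q0. Q0=[P4,P5] Q1=[P1,P2,P3] Q2=[]
t=9-10: P4@Q0 runs 1, rem=2, I/O yield, promote→Q0. Q0=[P5,P4] Q1=[P1,P2,P3] Q2=[]
t=10-12: P5@Q0 runs 2, rem=2, I/O yield, promote→Q0. Q0=[P4,P5] Q1=[P1,P2,P3] Q2=[]
t=12-13: P4@Q0 runs 1, rem=1, I/O yield, promote→Q0. Q0=[P5,P4] Q1=[P1,P2,P3] Q2=[]
t=13-15: P5@Q0 runs 2, rem=0, completes. Q0=[P4] Q1=[P1,P2,P3] Q2=[]
t=15-16: P4@Q0 runs 1, rem=0, completes. Q0=[] Q1=[P1,P2,P3] Q2=[]
t=16-19: P1@Q1 runs 3, rem=5, I/O yield, promote→Q0. Q0=[P1] Q1=[P2,P3] Q2=[]
t=19-21: P1@Q0 runs 2, rem=3, quantum used, demote→Q1. Q0=[] Q1=[P2,P3,P1] Q2=[]
t=21-24: P2@Q1 runs 3, rem=0, completes. Q0=[] Q1=[P3,P1] Q2=[]
t=24-29: P3@Q1 runs 5, rem=4, quantum used, demote→Q2. Q0=[] Q1=[P1] Q2=[P3]
t=29-32: P1@Q1 runs 3, rem=0, completes. Q0=[] Q1=[] Q2=[P3]
t=32-36: P3@Q2 runs 4, rem=0, completes. Q0=[] Q1=[] Q2=[]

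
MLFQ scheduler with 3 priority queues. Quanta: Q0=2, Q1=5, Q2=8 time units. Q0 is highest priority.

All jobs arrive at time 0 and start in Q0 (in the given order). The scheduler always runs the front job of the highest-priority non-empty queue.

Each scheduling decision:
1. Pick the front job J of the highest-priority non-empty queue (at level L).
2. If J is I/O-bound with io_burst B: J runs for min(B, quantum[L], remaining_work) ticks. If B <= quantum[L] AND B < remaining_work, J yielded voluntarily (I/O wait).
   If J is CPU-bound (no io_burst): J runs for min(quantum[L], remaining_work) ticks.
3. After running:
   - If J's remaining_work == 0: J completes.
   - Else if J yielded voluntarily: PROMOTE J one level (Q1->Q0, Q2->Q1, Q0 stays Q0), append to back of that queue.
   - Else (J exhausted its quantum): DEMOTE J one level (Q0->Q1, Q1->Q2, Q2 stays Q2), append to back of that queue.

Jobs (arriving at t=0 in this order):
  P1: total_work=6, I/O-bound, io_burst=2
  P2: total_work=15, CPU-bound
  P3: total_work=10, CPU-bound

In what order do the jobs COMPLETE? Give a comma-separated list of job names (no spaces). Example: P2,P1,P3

Answer: P1,P2,P3

Derivation:
t=0-2: P1@Q0 runs 2, rem=4, I/O yield, promote→Q0. Q0=[P2,P3,P1] Q1=[] Q2=[]
t=2-4: P2@Q0 runs 2, rem=13, quantum used, demote→Q1. Q0=[P3,P1] Q1=[P2] Q2=[]
t=4-6: P3@Q0 runs 2, rem=8, quantum used, demote→Q1. Q0=[P1] Q1=[P2,P3] Q2=[]
t=6-8: P1@Q0 runs 2, rem=2, I/O yield, promote→Q0. Q0=[P1] Q1=[P2,P3] Q2=[]
t=8-10: P1@Q0 runs 2, rem=0, completes. Q0=[] Q1=[P2,P3] Q2=[]
t=10-15: P2@Q1 runs 5, rem=8, quantum used, demote→Q2. Q0=[] Q1=[P3] Q2=[P2]
t=15-20: P3@Q1 runs 5, rem=3, quantum used, demote→Q2. Q0=[] Q1=[] Q2=[P2,P3]
t=20-28: P2@Q2 runs 8, rem=0, completes. Q0=[] Q1=[] Q2=[P3]
t=28-31: P3@Q2 runs 3, rem=0, completes. Q0=[] Q1=[] Q2=[]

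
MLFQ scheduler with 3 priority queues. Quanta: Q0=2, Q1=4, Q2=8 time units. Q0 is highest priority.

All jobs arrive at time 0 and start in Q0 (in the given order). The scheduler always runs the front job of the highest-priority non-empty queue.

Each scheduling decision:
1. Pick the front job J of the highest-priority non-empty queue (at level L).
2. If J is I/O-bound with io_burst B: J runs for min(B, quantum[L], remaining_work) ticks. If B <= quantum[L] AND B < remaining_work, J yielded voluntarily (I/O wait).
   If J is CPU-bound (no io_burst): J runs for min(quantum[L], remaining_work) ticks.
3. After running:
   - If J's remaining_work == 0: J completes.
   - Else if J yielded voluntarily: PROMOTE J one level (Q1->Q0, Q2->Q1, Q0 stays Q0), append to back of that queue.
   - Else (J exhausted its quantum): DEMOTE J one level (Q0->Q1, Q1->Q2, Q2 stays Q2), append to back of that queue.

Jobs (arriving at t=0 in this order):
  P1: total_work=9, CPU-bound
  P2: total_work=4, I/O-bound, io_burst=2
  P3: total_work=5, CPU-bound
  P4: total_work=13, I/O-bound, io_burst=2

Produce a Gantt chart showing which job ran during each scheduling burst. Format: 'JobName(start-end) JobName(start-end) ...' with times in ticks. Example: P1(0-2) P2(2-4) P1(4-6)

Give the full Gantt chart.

t=0-2: P1@Q0 runs 2, rem=7, quantum used, demote→Q1. Q0=[P2,P3,P4] Q1=[P1] Q2=[]
t=2-4: P2@Q0 runs 2, rem=2, I/O yield, promote→Q0. Q0=[P3,P4,P2] Q1=[P1] Q2=[]
t=4-6: P3@Q0 runs 2, rem=3, quantum used, demote→Q1. Q0=[P4,P2] Q1=[P1,P3] Q2=[]
t=6-8: P4@Q0 runs 2, rem=11, I/O yield, promote→Q0. Q0=[P2,P4] Q1=[P1,P3] Q2=[]
t=8-10: P2@Q0 runs 2, rem=0, completes. Q0=[P4] Q1=[P1,P3] Q2=[]
t=10-12: P4@Q0 runs 2, rem=9, I/O yield, promote→Q0. Q0=[P4] Q1=[P1,P3] Q2=[]
t=12-14: P4@Q0 runs 2, rem=7, I/O yield, promote→Q0. Q0=[P4] Q1=[P1,P3] Q2=[]
t=14-16: P4@Q0 runs 2, rem=5, I/O yield, promote→Q0. Q0=[P4] Q1=[P1,P3] Q2=[]
t=16-18: P4@Q0 runs 2, rem=3, I/O yield, promote→Q0. Q0=[P4] Q1=[P1,P3] Q2=[]
t=18-20: P4@Q0 runs 2, rem=1, I/O yield, promote→Q0. Q0=[P4] Q1=[P1,P3] Q2=[]
t=20-21: P4@Q0 runs 1, rem=0, completes. Q0=[] Q1=[P1,P3] Q2=[]
t=21-25: P1@Q1 runs 4, rem=3, quantum used, demote→Q2. Q0=[] Q1=[P3] Q2=[P1]
t=25-28: P3@Q1 runs 3, rem=0, completes. Q0=[] Q1=[] Q2=[P1]
t=28-31: P1@Q2 runs 3, rem=0, completes. Q0=[] Q1=[] Q2=[]

Answer: P1(0-2) P2(2-4) P3(4-6) P4(6-8) P2(8-10) P4(10-12) P4(12-14) P4(14-16) P4(16-18) P4(18-20) P4(20-21) P1(21-25) P3(25-28) P1(28-31)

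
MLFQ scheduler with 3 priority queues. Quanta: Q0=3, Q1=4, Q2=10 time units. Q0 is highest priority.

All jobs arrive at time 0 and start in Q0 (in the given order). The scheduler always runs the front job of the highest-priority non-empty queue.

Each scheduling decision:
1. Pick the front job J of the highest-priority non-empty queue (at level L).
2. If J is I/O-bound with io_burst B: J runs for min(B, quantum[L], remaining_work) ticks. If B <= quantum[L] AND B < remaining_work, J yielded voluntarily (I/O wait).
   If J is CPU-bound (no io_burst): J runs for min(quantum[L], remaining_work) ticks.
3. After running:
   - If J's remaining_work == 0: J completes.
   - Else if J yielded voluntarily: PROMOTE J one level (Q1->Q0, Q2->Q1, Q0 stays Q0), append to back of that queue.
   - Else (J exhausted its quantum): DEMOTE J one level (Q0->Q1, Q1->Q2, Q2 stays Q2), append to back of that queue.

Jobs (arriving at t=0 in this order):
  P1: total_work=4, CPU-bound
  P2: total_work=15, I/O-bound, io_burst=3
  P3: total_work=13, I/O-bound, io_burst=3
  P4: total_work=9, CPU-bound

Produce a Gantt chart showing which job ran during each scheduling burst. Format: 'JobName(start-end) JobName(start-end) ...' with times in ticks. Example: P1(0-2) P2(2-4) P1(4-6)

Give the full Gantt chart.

Answer: P1(0-3) P2(3-6) P3(6-9) P4(9-12) P2(12-15) P3(15-18) P2(18-21) P3(21-24) P2(24-27) P3(27-30) P2(30-33) P3(33-34) P1(34-35) P4(35-39) P4(39-41)

Derivation:
t=0-3: P1@Q0 runs 3, rem=1, quantum used, demote→Q1. Q0=[P2,P3,P4] Q1=[P1] Q2=[]
t=3-6: P2@Q0 runs 3, rem=12, I/O yield, promote→Q0. Q0=[P3,P4,P2] Q1=[P1] Q2=[]
t=6-9: P3@Q0 runs 3, rem=10, I/O yield, promote→Q0. Q0=[P4,P2,P3] Q1=[P1] Q2=[]
t=9-12: P4@Q0 runs 3, rem=6, quantum used, demote→Q1. Q0=[P2,P3] Q1=[P1,P4] Q2=[]
t=12-15: P2@Q0 runs 3, rem=9, I/O yield, promote→Q0. Q0=[P3,P2] Q1=[P1,P4] Q2=[]
t=15-18: P3@Q0 runs 3, rem=7, I/O yield, promote→Q0. Q0=[P2,P3] Q1=[P1,P4] Q2=[]
t=18-21: P2@Q0 runs 3, rem=6, I/O yield, promote→Q0. Q0=[P3,P2] Q1=[P1,P4] Q2=[]
t=21-24: P3@Q0 runs 3, rem=4, I/O yield, promote→Q0. Q0=[P2,P3] Q1=[P1,P4] Q2=[]
t=24-27: P2@Q0 runs 3, rem=3, I/O yield, promote→Q0. Q0=[P3,P2] Q1=[P1,P4] Q2=[]
t=27-30: P3@Q0 runs 3, rem=1, I/O yield, promote→Q0. Q0=[P2,P3] Q1=[P1,P4] Q2=[]
t=30-33: P2@Q0 runs 3, rem=0, completes. Q0=[P3] Q1=[P1,P4] Q2=[]
t=33-34: P3@Q0 runs 1, rem=0, completes. Q0=[] Q1=[P1,P4] Q2=[]
t=34-35: P1@Q1 runs 1, rem=0, completes. Q0=[] Q1=[P4] Q2=[]
t=35-39: P4@Q1 runs 4, rem=2, quantum used, demote→Q2. Q0=[] Q1=[] Q2=[P4]
t=39-41: P4@Q2 runs 2, rem=0, completes. Q0=[] Q1=[] Q2=[]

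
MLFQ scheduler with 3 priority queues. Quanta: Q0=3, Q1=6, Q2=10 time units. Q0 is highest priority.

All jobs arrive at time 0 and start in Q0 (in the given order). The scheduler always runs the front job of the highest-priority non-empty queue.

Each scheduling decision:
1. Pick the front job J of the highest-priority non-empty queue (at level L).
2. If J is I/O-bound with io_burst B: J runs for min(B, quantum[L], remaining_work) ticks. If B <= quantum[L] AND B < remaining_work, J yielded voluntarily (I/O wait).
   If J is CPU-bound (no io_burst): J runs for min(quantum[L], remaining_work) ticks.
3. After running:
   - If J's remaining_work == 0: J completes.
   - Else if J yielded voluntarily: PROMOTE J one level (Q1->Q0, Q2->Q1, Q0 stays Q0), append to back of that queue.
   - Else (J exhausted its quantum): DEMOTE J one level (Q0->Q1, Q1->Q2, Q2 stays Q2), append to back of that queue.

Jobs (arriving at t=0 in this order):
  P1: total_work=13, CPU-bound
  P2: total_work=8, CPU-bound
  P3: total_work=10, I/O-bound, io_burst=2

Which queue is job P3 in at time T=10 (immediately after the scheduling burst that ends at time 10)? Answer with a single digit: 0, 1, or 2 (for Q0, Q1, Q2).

Answer: 0

Derivation:
t=0-3: P1@Q0 runs 3, rem=10, quantum used, demote→Q1. Q0=[P2,P3] Q1=[P1] Q2=[]
t=3-6: P2@Q0 runs 3, rem=5, quantum used, demote→Q1. Q0=[P3] Q1=[P1,P2] Q2=[]
t=6-8: P3@Q0 runs 2, rem=8, I/O yield, promote→Q0. Q0=[P3] Q1=[P1,P2] Q2=[]
t=8-10: P3@Q0 runs 2, rem=6, I/O yield, promote→Q0. Q0=[P3] Q1=[P1,P2] Q2=[]
t=10-12: P3@Q0 runs 2, rem=4, I/O yield, promote→Q0. Q0=[P3] Q1=[P1,P2] Q2=[]
t=12-14: P3@Q0 runs 2, rem=2, I/O yield, promote→Q0. Q0=[P3] Q1=[P1,P2] Q2=[]
t=14-16: P3@Q0 runs 2, rem=0, completes. Q0=[] Q1=[P1,P2] Q2=[]
t=16-22: P1@Q1 runs 6, rem=4, quantum used, demote→Q2. Q0=[] Q1=[P2] Q2=[P1]
t=22-27: P2@Q1 runs 5, rem=0, completes. Q0=[] Q1=[] Q2=[P1]
t=27-31: P1@Q2 runs 4, rem=0, completes. Q0=[] Q1=[] Q2=[]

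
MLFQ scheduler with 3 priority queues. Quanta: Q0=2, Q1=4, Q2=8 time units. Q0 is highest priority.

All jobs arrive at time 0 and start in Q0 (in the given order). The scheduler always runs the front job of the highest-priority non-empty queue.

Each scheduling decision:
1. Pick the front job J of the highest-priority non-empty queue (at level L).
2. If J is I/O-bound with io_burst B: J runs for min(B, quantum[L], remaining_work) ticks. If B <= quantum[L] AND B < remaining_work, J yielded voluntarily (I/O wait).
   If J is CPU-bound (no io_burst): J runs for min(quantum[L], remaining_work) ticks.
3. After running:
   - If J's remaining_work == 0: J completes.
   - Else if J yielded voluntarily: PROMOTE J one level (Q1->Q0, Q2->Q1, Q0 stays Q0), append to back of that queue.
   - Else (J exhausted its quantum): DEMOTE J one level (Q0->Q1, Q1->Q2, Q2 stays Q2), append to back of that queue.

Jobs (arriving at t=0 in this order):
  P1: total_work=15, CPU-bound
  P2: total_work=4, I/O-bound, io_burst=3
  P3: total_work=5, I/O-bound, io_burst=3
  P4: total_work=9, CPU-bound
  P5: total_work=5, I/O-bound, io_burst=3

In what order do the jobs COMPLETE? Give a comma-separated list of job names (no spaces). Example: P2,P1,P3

t=0-2: P1@Q0 runs 2, rem=13, quantum used, demote→Q1. Q0=[P2,P3,P4,P5] Q1=[P1] Q2=[]
t=2-4: P2@Q0 runs 2, rem=2, quantum used, demote→Q1. Q0=[P3,P4,P5] Q1=[P1,P2] Q2=[]
t=4-6: P3@Q0 runs 2, rem=3, quantum used, demote→Q1. Q0=[P4,P5] Q1=[P1,P2,P3] Q2=[]
t=6-8: P4@Q0 runs 2, rem=7, quantum used, demote→Q1. Q0=[P5] Q1=[P1,P2,P3,P4] Q2=[]
t=8-10: P5@Q0 runs 2, rem=3, quantum used, demote→Q1. Q0=[] Q1=[P1,P2,P3,P4,P5] Q2=[]
t=10-14: P1@Q1 runs 4, rem=9, quantum used, demote→Q2. Q0=[] Q1=[P2,P3,P4,P5] Q2=[P1]
t=14-16: P2@Q1 runs 2, rem=0, completes. Q0=[] Q1=[P3,P4,P5] Q2=[P1]
t=16-19: P3@Q1 runs 3, rem=0, completes. Q0=[] Q1=[P4,P5] Q2=[P1]
t=19-23: P4@Q1 runs 4, rem=3, quantum used, demote→Q2. Q0=[] Q1=[P5] Q2=[P1,P4]
t=23-26: P5@Q1 runs 3, rem=0, completes. Q0=[] Q1=[] Q2=[P1,P4]
t=26-34: P1@Q2 runs 8, rem=1, quantum used, demote→Q2. Q0=[] Q1=[] Q2=[P4,P1]
t=34-37: P4@Q2 runs 3, rem=0, completes. Q0=[] Q1=[] Q2=[P1]
t=37-38: P1@Q2 runs 1, rem=0, completes. Q0=[] Q1=[] Q2=[]

Answer: P2,P3,P5,P4,P1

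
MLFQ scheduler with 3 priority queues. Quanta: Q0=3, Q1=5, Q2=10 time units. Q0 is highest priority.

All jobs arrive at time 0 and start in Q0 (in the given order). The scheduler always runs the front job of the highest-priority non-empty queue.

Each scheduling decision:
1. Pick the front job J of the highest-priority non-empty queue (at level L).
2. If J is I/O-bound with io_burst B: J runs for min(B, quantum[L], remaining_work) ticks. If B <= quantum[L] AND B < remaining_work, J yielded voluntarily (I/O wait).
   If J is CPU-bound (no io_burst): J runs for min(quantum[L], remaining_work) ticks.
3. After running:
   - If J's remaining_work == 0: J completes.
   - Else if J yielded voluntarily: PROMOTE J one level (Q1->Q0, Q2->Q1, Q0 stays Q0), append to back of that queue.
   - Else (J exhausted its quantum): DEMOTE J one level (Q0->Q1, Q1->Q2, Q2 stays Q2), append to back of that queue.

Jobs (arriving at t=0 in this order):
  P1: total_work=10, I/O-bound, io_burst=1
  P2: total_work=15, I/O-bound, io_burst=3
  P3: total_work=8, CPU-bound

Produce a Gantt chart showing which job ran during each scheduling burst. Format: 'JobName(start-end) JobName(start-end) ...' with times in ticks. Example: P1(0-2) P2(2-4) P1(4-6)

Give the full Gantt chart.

t=0-1: P1@Q0 runs 1, rem=9, I/O yield, promote→Q0. Q0=[P2,P3,P1] Q1=[] Q2=[]
t=1-4: P2@Q0 runs 3, rem=12, I/O yield, promote→Q0. Q0=[P3,P1,P2] Q1=[] Q2=[]
t=4-7: P3@Q0 runs 3, rem=5, quantum used, demote→Q1. Q0=[P1,P2] Q1=[P3] Q2=[]
t=7-8: P1@Q0 runs 1, rem=8, I/O yield, promote→Q0. Q0=[P2,P1] Q1=[P3] Q2=[]
t=8-11: P2@Q0 runs 3, rem=9, I/O yield, promote→Q0. Q0=[P1,P2] Q1=[P3] Q2=[]
t=11-12: P1@Q0 runs 1, rem=7, I/O yield, promote→Q0. Q0=[P2,P1] Q1=[P3] Q2=[]
t=12-15: P2@Q0 runs 3, rem=6, I/O yield, promote→Q0. Q0=[P1,P2] Q1=[P3] Q2=[]
t=15-16: P1@Q0 runs 1, rem=6, I/O yield, promote→Q0. Q0=[P2,P1] Q1=[P3] Q2=[]
t=16-19: P2@Q0 runs 3, rem=3, I/O yield, promote→Q0. Q0=[P1,P2] Q1=[P3] Q2=[]
t=19-20: P1@Q0 runs 1, rem=5, I/O yield, promote→Q0. Q0=[P2,P1] Q1=[P3] Q2=[]
t=20-23: P2@Q0 runs 3, rem=0, completes. Q0=[P1] Q1=[P3] Q2=[]
t=23-24: P1@Q0 runs 1, rem=4, I/O yield, promote→Q0. Q0=[P1] Q1=[P3] Q2=[]
t=24-25: P1@Q0 runs 1, rem=3, I/O yield, promote→Q0. Q0=[P1] Q1=[P3] Q2=[]
t=25-26: P1@Q0 runs 1, rem=2, I/O yield, promote→Q0. Q0=[P1] Q1=[P3] Q2=[]
t=26-27: P1@Q0 runs 1, rem=1, I/O yield, promote→Q0. Q0=[P1] Q1=[P3] Q2=[]
t=27-28: P1@Q0 runs 1, rem=0, completes. Q0=[] Q1=[P3] Q2=[]
t=28-33: P3@Q1 runs 5, rem=0, completes. Q0=[] Q1=[] Q2=[]

Answer: P1(0-1) P2(1-4) P3(4-7) P1(7-8) P2(8-11) P1(11-12) P2(12-15) P1(15-16) P2(16-19) P1(19-20) P2(20-23) P1(23-24) P1(24-25) P1(25-26) P1(26-27) P1(27-28) P3(28-33)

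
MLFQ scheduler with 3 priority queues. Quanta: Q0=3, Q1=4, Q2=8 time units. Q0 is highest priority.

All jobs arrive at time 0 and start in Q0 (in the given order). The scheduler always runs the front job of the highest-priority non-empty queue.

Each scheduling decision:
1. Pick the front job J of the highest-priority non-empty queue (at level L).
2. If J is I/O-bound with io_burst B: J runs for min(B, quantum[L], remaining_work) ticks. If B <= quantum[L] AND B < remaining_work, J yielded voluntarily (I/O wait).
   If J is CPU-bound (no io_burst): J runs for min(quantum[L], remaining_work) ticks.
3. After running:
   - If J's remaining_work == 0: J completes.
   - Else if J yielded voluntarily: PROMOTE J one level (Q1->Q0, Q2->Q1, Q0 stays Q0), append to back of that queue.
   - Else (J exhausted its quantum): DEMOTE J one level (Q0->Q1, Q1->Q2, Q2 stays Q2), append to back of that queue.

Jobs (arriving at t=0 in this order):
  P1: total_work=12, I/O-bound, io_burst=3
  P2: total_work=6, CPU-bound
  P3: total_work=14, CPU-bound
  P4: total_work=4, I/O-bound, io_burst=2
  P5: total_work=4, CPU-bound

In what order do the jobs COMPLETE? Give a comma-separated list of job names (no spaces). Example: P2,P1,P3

Answer: P4,P1,P2,P5,P3

Derivation:
t=0-3: P1@Q0 runs 3, rem=9, I/O yield, promote→Q0. Q0=[P2,P3,P4,P5,P1] Q1=[] Q2=[]
t=3-6: P2@Q0 runs 3, rem=3, quantum used, demote→Q1. Q0=[P3,P4,P5,P1] Q1=[P2] Q2=[]
t=6-9: P3@Q0 runs 3, rem=11, quantum used, demote→Q1. Q0=[P4,P5,P1] Q1=[P2,P3] Q2=[]
t=9-11: P4@Q0 runs 2, rem=2, I/O yield, promote→Q0. Q0=[P5,P1,P4] Q1=[P2,P3] Q2=[]
t=11-14: P5@Q0 runs 3, rem=1, quantum used, demote→Q1. Q0=[P1,P4] Q1=[P2,P3,P5] Q2=[]
t=14-17: P1@Q0 runs 3, rem=6, I/O yield, promote→Q0. Q0=[P4,P1] Q1=[P2,P3,P5] Q2=[]
t=17-19: P4@Q0 runs 2, rem=0, completes. Q0=[P1] Q1=[P2,P3,P5] Q2=[]
t=19-22: P1@Q0 runs 3, rem=3, I/O yield, promote→Q0. Q0=[P1] Q1=[P2,P3,P5] Q2=[]
t=22-25: P1@Q0 runs 3, rem=0, completes. Q0=[] Q1=[P2,P3,P5] Q2=[]
t=25-28: P2@Q1 runs 3, rem=0, completes. Q0=[] Q1=[P3,P5] Q2=[]
t=28-32: P3@Q1 runs 4, rem=7, quantum used, demote→Q2. Q0=[] Q1=[P5] Q2=[P3]
t=32-33: P5@Q1 runs 1, rem=0, completes. Q0=[] Q1=[] Q2=[P3]
t=33-40: P3@Q2 runs 7, rem=0, completes. Q0=[] Q1=[] Q2=[]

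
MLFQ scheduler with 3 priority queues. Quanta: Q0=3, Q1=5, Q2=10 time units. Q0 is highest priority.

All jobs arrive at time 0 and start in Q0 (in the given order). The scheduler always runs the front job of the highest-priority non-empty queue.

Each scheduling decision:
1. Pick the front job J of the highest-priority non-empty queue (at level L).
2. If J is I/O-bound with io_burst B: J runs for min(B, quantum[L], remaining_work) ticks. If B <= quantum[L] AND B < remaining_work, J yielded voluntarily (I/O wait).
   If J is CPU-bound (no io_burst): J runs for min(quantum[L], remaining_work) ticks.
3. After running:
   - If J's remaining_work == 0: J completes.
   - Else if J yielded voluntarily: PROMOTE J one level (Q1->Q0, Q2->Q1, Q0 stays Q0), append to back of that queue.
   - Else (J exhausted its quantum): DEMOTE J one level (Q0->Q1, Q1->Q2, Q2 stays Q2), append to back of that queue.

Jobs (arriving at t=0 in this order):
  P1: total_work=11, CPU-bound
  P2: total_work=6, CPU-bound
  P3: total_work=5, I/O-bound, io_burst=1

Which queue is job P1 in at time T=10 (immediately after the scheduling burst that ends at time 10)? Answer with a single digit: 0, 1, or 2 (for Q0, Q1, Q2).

t=0-3: P1@Q0 runs 3, rem=8, quantum used, demote→Q1. Q0=[P2,P3] Q1=[P1] Q2=[]
t=3-6: P2@Q0 runs 3, rem=3, quantum used, demote→Q1. Q0=[P3] Q1=[P1,P2] Q2=[]
t=6-7: P3@Q0 runs 1, rem=4, I/O yield, promote→Q0. Q0=[P3] Q1=[P1,P2] Q2=[]
t=7-8: P3@Q0 runs 1, rem=3, I/O yield, promote→Q0. Q0=[P3] Q1=[P1,P2] Q2=[]
t=8-9: P3@Q0 runs 1, rem=2, I/O yield, promote→Q0. Q0=[P3] Q1=[P1,P2] Q2=[]
t=9-10: P3@Q0 runs 1, rem=1, I/O yield, promote→Q0. Q0=[P3] Q1=[P1,P2] Q2=[]
t=10-11: P3@Q0 runs 1, rem=0, completes. Q0=[] Q1=[P1,P2] Q2=[]
t=11-16: P1@Q1 runs 5, rem=3, quantum used, demote→Q2. Q0=[] Q1=[P2] Q2=[P1]
t=16-19: P2@Q1 runs 3, rem=0, completes. Q0=[] Q1=[] Q2=[P1]
t=19-22: P1@Q2 runs 3, rem=0, completes. Q0=[] Q1=[] Q2=[]

Answer: 1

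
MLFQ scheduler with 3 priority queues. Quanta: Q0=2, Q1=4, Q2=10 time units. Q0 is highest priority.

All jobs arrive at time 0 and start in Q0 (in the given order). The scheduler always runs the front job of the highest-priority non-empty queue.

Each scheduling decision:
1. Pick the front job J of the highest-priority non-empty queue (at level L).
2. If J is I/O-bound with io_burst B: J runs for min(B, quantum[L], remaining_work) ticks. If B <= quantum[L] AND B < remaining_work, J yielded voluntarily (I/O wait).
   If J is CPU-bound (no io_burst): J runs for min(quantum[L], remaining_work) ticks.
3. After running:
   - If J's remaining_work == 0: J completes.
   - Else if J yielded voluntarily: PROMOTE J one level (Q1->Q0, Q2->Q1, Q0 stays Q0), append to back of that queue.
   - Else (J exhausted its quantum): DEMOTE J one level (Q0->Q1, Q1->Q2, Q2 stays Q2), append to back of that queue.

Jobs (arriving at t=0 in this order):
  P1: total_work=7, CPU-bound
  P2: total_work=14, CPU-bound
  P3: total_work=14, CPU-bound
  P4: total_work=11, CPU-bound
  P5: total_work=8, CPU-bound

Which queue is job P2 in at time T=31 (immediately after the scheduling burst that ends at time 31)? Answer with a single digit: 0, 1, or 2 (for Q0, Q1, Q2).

t=0-2: P1@Q0 runs 2, rem=5, quantum used, demote→Q1. Q0=[P2,P3,P4,P5] Q1=[P1] Q2=[]
t=2-4: P2@Q0 runs 2, rem=12, quantum used, demote→Q1. Q0=[P3,P4,P5] Q1=[P1,P2] Q2=[]
t=4-6: P3@Q0 runs 2, rem=12, quantum used, demote→Q1. Q0=[P4,P5] Q1=[P1,P2,P3] Q2=[]
t=6-8: P4@Q0 runs 2, rem=9, quantum used, demote→Q1. Q0=[P5] Q1=[P1,P2,P3,P4] Q2=[]
t=8-10: P5@Q0 runs 2, rem=6, quantum used, demote→Q1. Q0=[] Q1=[P1,P2,P3,P4,P5] Q2=[]
t=10-14: P1@Q1 runs 4, rem=1, quantum used, demote→Q2. Q0=[] Q1=[P2,P3,P4,P5] Q2=[P1]
t=14-18: P2@Q1 runs 4, rem=8, quantum used, demote→Q2. Q0=[] Q1=[P3,P4,P5] Q2=[P1,P2]
t=18-22: P3@Q1 runs 4, rem=8, quantum used, demote→Q2. Q0=[] Q1=[P4,P5] Q2=[P1,P2,P3]
t=22-26: P4@Q1 runs 4, rem=5, quantum used, demote→Q2. Q0=[] Q1=[P5] Q2=[P1,P2,P3,P4]
t=26-30: P5@Q1 runs 4, rem=2, quantum used, demote→Q2. Q0=[] Q1=[] Q2=[P1,P2,P3,P4,P5]
t=30-31: P1@Q2 runs 1, rem=0, completes. Q0=[] Q1=[] Q2=[P2,P3,P4,P5]
t=31-39: P2@Q2 runs 8, rem=0, completes. Q0=[] Q1=[] Q2=[P3,P4,P5]
t=39-47: P3@Q2 runs 8, rem=0, completes. Q0=[] Q1=[] Q2=[P4,P5]
t=47-52: P4@Q2 runs 5, rem=0, completes. Q0=[] Q1=[] Q2=[P5]
t=52-54: P5@Q2 runs 2, rem=0, completes. Q0=[] Q1=[] Q2=[]

Answer: 2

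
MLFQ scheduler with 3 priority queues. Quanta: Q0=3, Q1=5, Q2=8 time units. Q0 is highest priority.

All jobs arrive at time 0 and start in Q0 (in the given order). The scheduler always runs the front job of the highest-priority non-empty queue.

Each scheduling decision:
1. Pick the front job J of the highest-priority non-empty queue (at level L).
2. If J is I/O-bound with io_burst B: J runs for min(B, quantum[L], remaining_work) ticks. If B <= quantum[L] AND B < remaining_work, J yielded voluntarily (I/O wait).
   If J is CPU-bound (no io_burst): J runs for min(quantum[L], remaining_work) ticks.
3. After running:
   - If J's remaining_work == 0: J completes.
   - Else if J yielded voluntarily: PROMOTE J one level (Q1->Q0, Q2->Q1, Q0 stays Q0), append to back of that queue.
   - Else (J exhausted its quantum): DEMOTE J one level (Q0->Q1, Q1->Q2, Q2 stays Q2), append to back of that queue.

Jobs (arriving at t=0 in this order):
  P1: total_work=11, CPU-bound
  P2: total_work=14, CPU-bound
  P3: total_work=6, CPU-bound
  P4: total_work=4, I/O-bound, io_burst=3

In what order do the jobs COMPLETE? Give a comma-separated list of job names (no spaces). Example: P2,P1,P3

Answer: P4,P3,P1,P2

Derivation:
t=0-3: P1@Q0 runs 3, rem=8, quantum used, demote→Q1. Q0=[P2,P3,P4] Q1=[P1] Q2=[]
t=3-6: P2@Q0 runs 3, rem=11, quantum used, demote→Q1. Q0=[P3,P4] Q1=[P1,P2] Q2=[]
t=6-9: P3@Q0 runs 3, rem=3, quantum used, demote→Q1. Q0=[P4] Q1=[P1,P2,P3] Q2=[]
t=9-12: P4@Q0 runs 3, rem=1, I/O yield, promote→Q0. Q0=[P4] Q1=[P1,P2,P3] Q2=[]
t=12-13: P4@Q0 runs 1, rem=0, completes. Q0=[] Q1=[P1,P2,P3] Q2=[]
t=13-18: P1@Q1 runs 5, rem=3, quantum used, demote→Q2. Q0=[] Q1=[P2,P3] Q2=[P1]
t=18-23: P2@Q1 runs 5, rem=6, quantum used, demote→Q2. Q0=[] Q1=[P3] Q2=[P1,P2]
t=23-26: P3@Q1 runs 3, rem=0, completes. Q0=[] Q1=[] Q2=[P1,P2]
t=26-29: P1@Q2 runs 3, rem=0, completes. Q0=[] Q1=[] Q2=[P2]
t=29-35: P2@Q2 runs 6, rem=0, completes. Q0=[] Q1=[] Q2=[]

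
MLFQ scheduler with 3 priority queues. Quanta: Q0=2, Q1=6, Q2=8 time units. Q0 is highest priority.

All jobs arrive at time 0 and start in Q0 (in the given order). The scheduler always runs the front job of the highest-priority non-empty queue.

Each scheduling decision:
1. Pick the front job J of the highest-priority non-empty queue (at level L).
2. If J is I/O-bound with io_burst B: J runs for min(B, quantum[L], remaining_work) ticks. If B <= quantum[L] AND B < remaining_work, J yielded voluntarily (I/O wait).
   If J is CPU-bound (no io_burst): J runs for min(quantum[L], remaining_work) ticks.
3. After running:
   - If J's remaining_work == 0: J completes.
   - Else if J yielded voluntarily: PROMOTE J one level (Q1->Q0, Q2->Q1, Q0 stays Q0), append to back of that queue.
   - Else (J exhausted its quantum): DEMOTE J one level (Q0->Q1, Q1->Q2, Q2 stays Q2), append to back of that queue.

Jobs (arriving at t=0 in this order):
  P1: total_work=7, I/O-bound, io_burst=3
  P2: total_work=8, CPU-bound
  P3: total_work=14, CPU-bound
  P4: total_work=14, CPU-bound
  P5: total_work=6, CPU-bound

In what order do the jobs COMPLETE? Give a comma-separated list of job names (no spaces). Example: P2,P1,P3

t=0-2: P1@Q0 runs 2, rem=5, quantum used, demote→Q1. Q0=[P2,P3,P4,P5] Q1=[P1] Q2=[]
t=2-4: P2@Q0 runs 2, rem=6, quantum used, demote→Q1. Q0=[P3,P4,P5] Q1=[P1,P2] Q2=[]
t=4-6: P3@Q0 runs 2, rem=12, quantum used, demote→Q1. Q0=[P4,P5] Q1=[P1,P2,P3] Q2=[]
t=6-8: P4@Q0 runs 2, rem=12, quantum used, demote→Q1. Q0=[P5] Q1=[P1,P2,P3,P4] Q2=[]
t=8-10: P5@Q0 runs 2, rem=4, quantum used, demote→Q1. Q0=[] Q1=[P1,P2,P3,P4,P5] Q2=[]
t=10-13: P1@Q1 runs 3, rem=2, I/O yield, promote→Q0. Q0=[P1] Q1=[P2,P3,P4,P5] Q2=[]
t=13-15: P1@Q0 runs 2, rem=0, completes. Q0=[] Q1=[P2,P3,P4,P5] Q2=[]
t=15-21: P2@Q1 runs 6, rem=0, completes. Q0=[] Q1=[P3,P4,P5] Q2=[]
t=21-27: P3@Q1 runs 6, rem=6, quantum used, demote→Q2. Q0=[] Q1=[P4,P5] Q2=[P3]
t=27-33: P4@Q1 runs 6, rem=6, quantum used, demote→Q2. Q0=[] Q1=[P5] Q2=[P3,P4]
t=33-37: P5@Q1 runs 4, rem=0, completes. Q0=[] Q1=[] Q2=[P3,P4]
t=37-43: P3@Q2 runs 6, rem=0, completes. Q0=[] Q1=[] Q2=[P4]
t=43-49: P4@Q2 runs 6, rem=0, completes. Q0=[] Q1=[] Q2=[]

Answer: P1,P2,P5,P3,P4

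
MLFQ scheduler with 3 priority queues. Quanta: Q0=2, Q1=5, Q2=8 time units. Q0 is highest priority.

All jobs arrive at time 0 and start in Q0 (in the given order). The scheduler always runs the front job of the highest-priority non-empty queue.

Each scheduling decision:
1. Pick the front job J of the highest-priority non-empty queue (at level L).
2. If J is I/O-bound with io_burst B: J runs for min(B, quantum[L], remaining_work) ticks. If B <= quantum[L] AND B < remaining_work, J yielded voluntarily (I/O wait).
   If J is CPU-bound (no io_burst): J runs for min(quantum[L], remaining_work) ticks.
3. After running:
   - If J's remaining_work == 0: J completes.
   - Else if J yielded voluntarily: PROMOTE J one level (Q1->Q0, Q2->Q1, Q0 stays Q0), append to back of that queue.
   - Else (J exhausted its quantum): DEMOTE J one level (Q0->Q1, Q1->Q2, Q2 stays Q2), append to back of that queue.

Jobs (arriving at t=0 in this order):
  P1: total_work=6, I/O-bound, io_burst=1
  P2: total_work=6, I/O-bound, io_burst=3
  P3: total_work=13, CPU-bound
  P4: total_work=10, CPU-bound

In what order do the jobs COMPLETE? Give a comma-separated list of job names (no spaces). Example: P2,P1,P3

t=0-1: P1@Q0 runs 1, rem=5, I/O yield, promote→Q0. Q0=[P2,P3,P4,P1] Q1=[] Q2=[]
t=1-3: P2@Q0 runs 2, rem=4, quantum used, demote→Q1. Q0=[P3,P4,P1] Q1=[P2] Q2=[]
t=3-5: P3@Q0 runs 2, rem=11, quantum used, demote→Q1. Q0=[P4,P1] Q1=[P2,P3] Q2=[]
t=5-7: P4@Q0 runs 2, rem=8, quantum used, demote→Q1. Q0=[P1] Q1=[P2,P3,P4] Q2=[]
t=7-8: P1@Q0 runs 1, rem=4, I/O yield, promote→Q0. Q0=[P1] Q1=[P2,P3,P4] Q2=[]
t=8-9: P1@Q0 runs 1, rem=3, I/O yield, promote→Q0. Q0=[P1] Q1=[P2,P3,P4] Q2=[]
t=9-10: P1@Q0 runs 1, rem=2, I/O yield, promote→Q0. Q0=[P1] Q1=[P2,P3,P4] Q2=[]
t=10-11: P1@Q0 runs 1, rem=1, I/O yield, promote→Q0. Q0=[P1] Q1=[P2,P3,P4] Q2=[]
t=11-12: P1@Q0 runs 1, rem=0, completes. Q0=[] Q1=[P2,P3,P4] Q2=[]
t=12-15: P2@Q1 runs 3, rem=1, I/O yield, promote→Q0. Q0=[P2] Q1=[P3,P4] Q2=[]
t=15-16: P2@Q0 runs 1, rem=0, completes. Q0=[] Q1=[P3,P4] Q2=[]
t=16-21: P3@Q1 runs 5, rem=6, quantum used, demote→Q2. Q0=[] Q1=[P4] Q2=[P3]
t=21-26: P4@Q1 runs 5, rem=3, quantum used, demote→Q2. Q0=[] Q1=[] Q2=[P3,P4]
t=26-32: P3@Q2 runs 6, rem=0, completes. Q0=[] Q1=[] Q2=[P4]
t=32-35: P4@Q2 runs 3, rem=0, completes. Q0=[] Q1=[] Q2=[]

Answer: P1,P2,P3,P4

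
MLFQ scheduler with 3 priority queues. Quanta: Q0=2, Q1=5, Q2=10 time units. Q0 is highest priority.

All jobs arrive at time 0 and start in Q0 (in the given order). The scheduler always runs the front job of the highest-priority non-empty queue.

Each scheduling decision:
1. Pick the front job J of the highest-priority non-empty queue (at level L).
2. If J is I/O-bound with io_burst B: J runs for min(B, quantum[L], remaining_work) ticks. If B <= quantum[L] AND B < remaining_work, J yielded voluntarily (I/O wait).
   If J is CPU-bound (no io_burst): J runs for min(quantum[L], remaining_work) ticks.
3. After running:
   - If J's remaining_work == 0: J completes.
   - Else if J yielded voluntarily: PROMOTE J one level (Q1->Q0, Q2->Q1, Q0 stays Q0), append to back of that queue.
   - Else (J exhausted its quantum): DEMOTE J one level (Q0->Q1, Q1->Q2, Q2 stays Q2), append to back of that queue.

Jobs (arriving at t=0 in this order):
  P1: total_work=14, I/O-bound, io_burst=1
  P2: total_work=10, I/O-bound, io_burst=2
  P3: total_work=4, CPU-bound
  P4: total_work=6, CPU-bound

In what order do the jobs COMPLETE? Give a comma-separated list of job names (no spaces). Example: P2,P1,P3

t=0-1: P1@Q0 runs 1, rem=13, I/O yield, promote→Q0. Q0=[P2,P3,P4,P1] Q1=[] Q2=[]
t=1-3: P2@Q0 runs 2, rem=8, I/O yield, promote→Q0. Q0=[P3,P4,P1,P2] Q1=[] Q2=[]
t=3-5: P3@Q0 runs 2, rem=2, quantum used, demote→Q1. Q0=[P4,P1,P2] Q1=[P3] Q2=[]
t=5-7: P4@Q0 runs 2, rem=4, quantum used, demote→Q1. Q0=[P1,P2] Q1=[P3,P4] Q2=[]
t=7-8: P1@Q0 runs 1, rem=12, I/O yield, promote→Q0. Q0=[P2,P1] Q1=[P3,P4] Q2=[]
t=8-10: P2@Q0 runs 2, rem=6, I/O yield, promote→Q0. Q0=[P1,P2] Q1=[P3,P4] Q2=[]
t=10-11: P1@Q0 runs 1, rem=11, I/O yield, promote→Q0. Q0=[P2,P1] Q1=[P3,P4] Q2=[]
t=11-13: P2@Q0 runs 2, rem=4, I/O yield, promote→Q0. Q0=[P1,P2] Q1=[P3,P4] Q2=[]
t=13-14: P1@Q0 runs 1, rem=10, I/O yield, promote→Q0. Q0=[P2,P1] Q1=[P3,P4] Q2=[]
t=14-16: P2@Q0 runs 2, rem=2, I/O yield, promote→Q0. Q0=[P1,P2] Q1=[P3,P4] Q2=[]
t=16-17: P1@Q0 runs 1, rem=9, I/O yield, promote→Q0. Q0=[P2,P1] Q1=[P3,P4] Q2=[]
t=17-19: P2@Q0 runs 2, rem=0, completes. Q0=[P1] Q1=[P3,P4] Q2=[]
t=19-20: P1@Q0 runs 1, rem=8, I/O yield, promote→Q0. Q0=[P1] Q1=[P3,P4] Q2=[]
t=20-21: P1@Q0 runs 1, rem=7, I/O yield, promote→Q0. Q0=[P1] Q1=[P3,P4] Q2=[]
t=21-22: P1@Q0 runs 1, rem=6, I/O yield, promote→Q0. Q0=[P1] Q1=[P3,P4] Q2=[]
t=22-23: P1@Q0 runs 1, rem=5, I/O yield, promote→Q0. Q0=[P1] Q1=[P3,P4] Q2=[]
t=23-24: P1@Q0 runs 1, rem=4, I/O yield, promote→Q0. Q0=[P1] Q1=[P3,P4] Q2=[]
t=24-25: P1@Q0 runs 1, rem=3, I/O yield, promote→Q0. Q0=[P1] Q1=[P3,P4] Q2=[]
t=25-26: P1@Q0 runs 1, rem=2, I/O yield, promote→Q0. Q0=[P1] Q1=[P3,P4] Q2=[]
t=26-27: P1@Q0 runs 1, rem=1, I/O yield, promote→Q0. Q0=[P1] Q1=[P3,P4] Q2=[]
t=27-28: P1@Q0 runs 1, rem=0, completes. Q0=[] Q1=[P3,P4] Q2=[]
t=28-30: P3@Q1 runs 2, rem=0, completes. Q0=[] Q1=[P4] Q2=[]
t=30-34: P4@Q1 runs 4, rem=0, completes. Q0=[] Q1=[] Q2=[]

Answer: P2,P1,P3,P4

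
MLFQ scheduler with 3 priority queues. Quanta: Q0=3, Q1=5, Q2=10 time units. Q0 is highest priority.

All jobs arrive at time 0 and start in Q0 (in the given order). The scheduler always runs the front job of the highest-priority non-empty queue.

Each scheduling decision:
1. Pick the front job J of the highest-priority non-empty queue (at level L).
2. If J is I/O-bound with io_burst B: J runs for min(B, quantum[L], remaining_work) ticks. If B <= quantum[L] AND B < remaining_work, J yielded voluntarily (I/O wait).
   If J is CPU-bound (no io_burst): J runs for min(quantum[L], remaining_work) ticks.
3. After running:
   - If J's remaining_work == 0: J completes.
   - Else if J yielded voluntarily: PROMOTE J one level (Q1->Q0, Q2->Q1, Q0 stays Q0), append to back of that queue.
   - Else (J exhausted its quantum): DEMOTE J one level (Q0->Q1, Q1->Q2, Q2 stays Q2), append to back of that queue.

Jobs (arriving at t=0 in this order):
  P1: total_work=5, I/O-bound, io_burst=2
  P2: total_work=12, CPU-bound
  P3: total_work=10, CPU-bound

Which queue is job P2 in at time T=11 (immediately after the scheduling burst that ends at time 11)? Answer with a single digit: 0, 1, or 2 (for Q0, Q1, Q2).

Answer: 1

Derivation:
t=0-2: P1@Q0 runs 2, rem=3, I/O yield, promote→Q0. Q0=[P2,P3,P1] Q1=[] Q2=[]
t=2-5: P2@Q0 runs 3, rem=9, quantum used, demote→Q1. Q0=[P3,P1] Q1=[P2] Q2=[]
t=5-8: P3@Q0 runs 3, rem=7, quantum used, demote→Q1. Q0=[P1] Q1=[P2,P3] Q2=[]
t=8-10: P1@Q0 runs 2, rem=1, I/O yield, promote→Q0. Q0=[P1] Q1=[P2,P3] Q2=[]
t=10-11: P1@Q0 runs 1, rem=0, completes. Q0=[] Q1=[P2,P3] Q2=[]
t=11-16: P2@Q1 runs 5, rem=4, quantum used, demote→Q2. Q0=[] Q1=[P3] Q2=[P2]
t=16-21: P3@Q1 runs 5, rem=2, quantum used, demote→Q2. Q0=[] Q1=[] Q2=[P2,P3]
t=21-25: P2@Q2 runs 4, rem=0, completes. Q0=[] Q1=[] Q2=[P3]
t=25-27: P3@Q2 runs 2, rem=0, completes. Q0=[] Q1=[] Q2=[]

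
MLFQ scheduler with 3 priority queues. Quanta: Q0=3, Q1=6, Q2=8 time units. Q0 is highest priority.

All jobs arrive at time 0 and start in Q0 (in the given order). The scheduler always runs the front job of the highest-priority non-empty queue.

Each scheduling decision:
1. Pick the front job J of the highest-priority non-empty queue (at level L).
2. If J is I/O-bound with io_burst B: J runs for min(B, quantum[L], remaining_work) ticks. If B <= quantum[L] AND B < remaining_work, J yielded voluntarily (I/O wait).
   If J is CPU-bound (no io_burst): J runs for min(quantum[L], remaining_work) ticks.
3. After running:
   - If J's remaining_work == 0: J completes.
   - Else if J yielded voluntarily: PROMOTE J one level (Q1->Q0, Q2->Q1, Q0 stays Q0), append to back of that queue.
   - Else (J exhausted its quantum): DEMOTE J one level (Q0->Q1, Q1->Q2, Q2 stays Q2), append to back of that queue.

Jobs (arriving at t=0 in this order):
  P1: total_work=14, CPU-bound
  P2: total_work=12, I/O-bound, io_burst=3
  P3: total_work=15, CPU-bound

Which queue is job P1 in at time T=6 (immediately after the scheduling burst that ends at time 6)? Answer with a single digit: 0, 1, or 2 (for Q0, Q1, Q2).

t=0-3: P1@Q0 runs 3, rem=11, quantum used, demote→Q1. Q0=[P2,P3] Q1=[P1] Q2=[]
t=3-6: P2@Q0 runs 3, rem=9, I/O yield, promote→Q0. Q0=[P3,P2] Q1=[P1] Q2=[]
t=6-9: P3@Q0 runs 3, rem=12, quantum used, demote→Q1. Q0=[P2] Q1=[P1,P3] Q2=[]
t=9-12: P2@Q0 runs 3, rem=6, I/O yield, promote→Q0. Q0=[P2] Q1=[P1,P3] Q2=[]
t=12-15: P2@Q0 runs 3, rem=3, I/O yield, promote→Q0. Q0=[P2] Q1=[P1,P3] Q2=[]
t=15-18: P2@Q0 runs 3, rem=0, completes. Q0=[] Q1=[P1,P3] Q2=[]
t=18-24: P1@Q1 runs 6, rem=5, quantum used, demote→Q2. Q0=[] Q1=[P3] Q2=[P1]
t=24-30: P3@Q1 runs 6, rem=6, quantum used, demote→Q2. Q0=[] Q1=[] Q2=[P1,P3]
t=30-35: P1@Q2 runs 5, rem=0, completes. Q0=[] Q1=[] Q2=[P3]
t=35-41: P3@Q2 runs 6, rem=0, completes. Q0=[] Q1=[] Q2=[]

Answer: 1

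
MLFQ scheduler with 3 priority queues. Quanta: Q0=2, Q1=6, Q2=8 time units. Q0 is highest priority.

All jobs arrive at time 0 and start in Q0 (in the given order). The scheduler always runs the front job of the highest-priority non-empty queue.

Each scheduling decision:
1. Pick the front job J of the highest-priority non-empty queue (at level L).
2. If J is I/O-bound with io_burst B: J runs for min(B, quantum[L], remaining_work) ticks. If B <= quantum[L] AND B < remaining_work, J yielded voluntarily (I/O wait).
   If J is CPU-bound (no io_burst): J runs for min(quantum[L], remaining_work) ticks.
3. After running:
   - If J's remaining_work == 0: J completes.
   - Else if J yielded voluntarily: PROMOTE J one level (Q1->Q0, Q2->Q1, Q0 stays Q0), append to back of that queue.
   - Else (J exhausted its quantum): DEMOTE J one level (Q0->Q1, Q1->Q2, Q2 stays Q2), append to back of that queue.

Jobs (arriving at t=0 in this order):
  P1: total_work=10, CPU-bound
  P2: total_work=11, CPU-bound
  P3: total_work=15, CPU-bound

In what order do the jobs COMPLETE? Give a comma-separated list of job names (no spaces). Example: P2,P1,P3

t=0-2: P1@Q0 runs 2, rem=8, quantum used, demote→Q1. Q0=[P2,P3] Q1=[P1] Q2=[]
t=2-4: P2@Q0 runs 2, rem=9, quantum used, demote→Q1. Q0=[P3] Q1=[P1,P2] Q2=[]
t=4-6: P3@Q0 runs 2, rem=13, quantum used, demote→Q1. Q0=[] Q1=[P1,P2,P3] Q2=[]
t=6-12: P1@Q1 runs 6, rem=2, quantum used, demote→Q2. Q0=[] Q1=[P2,P3] Q2=[P1]
t=12-18: P2@Q1 runs 6, rem=3, quantum used, demote→Q2. Q0=[] Q1=[P3] Q2=[P1,P2]
t=18-24: P3@Q1 runs 6, rem=7, quantum used, demote→Q2. Q0=[] Q1=[] Q2=[P1,P2,P3]
t=24-26: P1@Q2 runs 2, rem=0, completes. Q0=[] Q1=[] Q2=[P2,P3]
t=26-29: P2@Q2 runs 3, rem=0, completes. Q0=[] Q1=[] Q2=[P3]
t=29-36: P3@Q2 runs 7, rem=0, completes. Q0=[] Q1=[] Q2=[]

Answer: P1,P2,P3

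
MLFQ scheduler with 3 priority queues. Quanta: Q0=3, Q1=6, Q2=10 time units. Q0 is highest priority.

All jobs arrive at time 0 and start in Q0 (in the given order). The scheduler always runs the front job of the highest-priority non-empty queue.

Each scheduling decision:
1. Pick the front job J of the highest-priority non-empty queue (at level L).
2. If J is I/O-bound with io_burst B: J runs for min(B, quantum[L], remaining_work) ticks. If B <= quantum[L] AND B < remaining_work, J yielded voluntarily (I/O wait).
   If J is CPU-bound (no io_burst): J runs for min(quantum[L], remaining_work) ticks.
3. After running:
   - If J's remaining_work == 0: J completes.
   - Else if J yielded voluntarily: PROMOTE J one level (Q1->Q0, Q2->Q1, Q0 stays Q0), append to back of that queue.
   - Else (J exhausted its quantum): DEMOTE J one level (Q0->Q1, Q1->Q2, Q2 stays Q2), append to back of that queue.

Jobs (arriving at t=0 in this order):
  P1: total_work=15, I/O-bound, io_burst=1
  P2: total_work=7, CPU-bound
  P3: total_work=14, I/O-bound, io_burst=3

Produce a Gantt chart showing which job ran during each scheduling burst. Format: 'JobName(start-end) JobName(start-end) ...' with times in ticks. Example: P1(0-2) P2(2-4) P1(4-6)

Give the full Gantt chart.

Answer: P1(0-1) P2(1-4) P3(4-7) P1(7-8) P3(8-11) P1(11-12) P3(12-15) P1(15-16) P3(16-19) P1(19-20) P3(20-22) P1(22-23) P1(23-24) P1(24-25) P1(25-26) P1(26-27) P1(27-28) P1(28-29) P1(29-30) P1(30-31) P1(31-32) P2(32-36)

Derivation:
t=0-1: P1@Q0 runs 1, rem=14, I/O yield, promote→Q0. Q0=[P2,P3,P1] Q1=[] Q2=[]
t=1-4: P2@Q0 runs 3, rem=4, quantum used, demote→Q1. Q0=[P3,P1] Q1=[P2] Q2=[]
t=4-7: P3@Q0 runs 3, rem=11, I/O yield, promote→Q0. Q0=[P1,P3] Q1=[P2] Q2=[]
t=7-8: P1@Q0 runs 1, rem=13, I/O yield, promote→Q0. Q0=[P3,P1] Q1=[P2] Q2=[]
t=8-11: P3@Q0 runs 3, rem=8, I/O yield, promote→Q0. Q0=[P1,P3] Q1=[P2] Q2=[]
t=11-12: P1@Q0 runs 1, rem=12, I/O yield, promote→Q0. Q0=[P3,P1] Q1=[P2] Q2=[]
t=12-15: P3@Q0 runs 3, rem=5, I/O yield, promote→Q0. Q0=[P1,P3] Q1=[P2] Q2=[]
t=15-16: P1@Q0 runs 1, rem=11, I/O yield, promote→Q0. Q0=[P3,P1] Q1=[P2] Q2=[]
t=16-19: P3@Q0 runs 3, rem=2, I/O yield, promote→Q0. Q0=[P1,P3] Q1=[P2] Q2=[]
t=19-20: P1@Q0 runs 1, rem=10, I/O yield, promote→Q0. Q0=[P3,P1] Q1=[P2] Q2=[]
t=20-22: P3@Q0 runs 2, rem=0, completes. Q0=[P1] Q1=[P2] Q2=[]
t=22-23: P1@Q0 runs 1, rem=9, I/O yield, promote→Q0. Q0=[P1] Q1=[P2] Q2=[]
t=23-24: P1@Q0 runs 1, rem=8, I/O yield, promote→Q0. Q0=[P1] Q1=[P2] Q2=[]
t=24-25: P1@Q0 runs 1, rem=7, I/O yield, promote→Q0. Q0=[P1] Q1=[P2] Q2=[]
t=25-26: P1@Q0 runs 1, rem=6, I/O yield, promote→Q0. Q0=[P1] Q1=[P2] Q2=[]
t=26-27: P1@Q0 runs 1, rem=5, I/O yield, promote→Q0. Q0=[P1] Q1=[P2] Q2=[]
t=27-28: P1@Q0 runs 1, rem=4, I/O yield, promote→Q0. Q0=[P1] Q1=[P2] Q2=[]
t=28-29: P1@Q0 runs 1, rem=3, I/O yield, promote→Q0. Q0=[P1] Q1=[P2] Q2=[]
t=29-30: P1@Q0 runs 1, rem=2, I/O yield, promote→Q0. Q0=[P1] Q1=[P2] Q2=[]
t=30-31: P1@Q0 runs 1, rem=1, I/O yield, promote→Q0. Q0=[P1] Q1=[P2] Q2=[]
t=31-32: P1@Q0 runs 1, rem=0, completes. Q0=[] Q1=[P2] Q2=[]
t=32-36: P2@Q1 runs 4, rem=0, completes. Q0=[] Q1=[] Q2=[]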